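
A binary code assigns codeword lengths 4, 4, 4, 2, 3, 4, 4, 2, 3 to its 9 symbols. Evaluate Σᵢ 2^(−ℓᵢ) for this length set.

With common denominator 2^4 = 16: Σ 2^(−ℓᵢ) = 1/16 + 1/16 + 1/16 + 4/16 + 2/16 + 1/16 + 1/16 + 4/16 + 2/16 = 17/16 = 1.0625.

1.0625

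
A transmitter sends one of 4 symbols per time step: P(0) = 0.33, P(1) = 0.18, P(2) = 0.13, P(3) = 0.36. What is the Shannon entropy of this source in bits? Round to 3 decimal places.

1.886 bits

H = −Σ pᵢ log₂ pᵢ.
−0.33·log₂(0.33) = 0.5278
−0.18·log₂(0.18) = 0.4453
−0.13·log₂(0.13) = 0.3826
−0.36·log₂(0.36) = 0.5306
Sum ≈ 1.8864 → 1.886 bits.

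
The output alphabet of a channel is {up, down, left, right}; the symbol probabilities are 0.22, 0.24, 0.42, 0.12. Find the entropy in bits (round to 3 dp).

1.867 bits

H = −Σ pᵢ log₂ pᵢ.
−0.22·log₂(0.22) = 0.4806
−0.24·log₂(0.24) = 0.4941
−0.42·log₂(0.42) = 0.5256
−0.12·log₂(0.12) = 0.3671
Sum ≈ 1.8674 → 1.867 bits.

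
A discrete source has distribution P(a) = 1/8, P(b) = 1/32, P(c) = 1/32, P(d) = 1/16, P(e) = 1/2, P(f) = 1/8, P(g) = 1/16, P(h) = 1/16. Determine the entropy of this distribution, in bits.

Each probability is a power of 1/2, so log₂(1/p) is an integer.
H = Σ p·log₂(1/p) = 1/8·3 + 1/32·5 + 1/32·5 + 1/16·4 + 1/2·1 + 1/8·3 + 1/16·4 + 1/16·4 = 2.3125 bits.

2.3125 bits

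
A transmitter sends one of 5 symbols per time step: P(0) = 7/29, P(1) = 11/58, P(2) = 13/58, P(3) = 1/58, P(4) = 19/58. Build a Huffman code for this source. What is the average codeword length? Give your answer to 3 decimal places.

Repeatedly combine the two least-probable nodes; the expected code length is the sum of the merged weights.
merge 1/58 + 11/58 → 6/29
merge 6/29 + 13/58 → 25/58
merge 7/29 + 19/58 → 33/58
merge 25/58 + 33/58 → 1
L = 6/29 + 25/58 + 33/58 + 1 = 64/29 ≈ 2.207 bits/symbol.

2.207 bits/symbol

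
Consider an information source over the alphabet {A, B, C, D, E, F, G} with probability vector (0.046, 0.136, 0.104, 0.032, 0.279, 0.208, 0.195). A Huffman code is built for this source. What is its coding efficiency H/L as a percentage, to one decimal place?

98.5%

Entropy H = −Σ p log₂ p ≈ 2.5392 bits.
Huffman merges: 4/125+23/500→39/500; 39/500+13/125→91/500; 17/125+91/500→159/500; 39/200+26/125→403/1000; 279/1000+159/500→597/1000; 403/1000+597/1000→1. L = 1289/500 ≈ 2.5780.
Efficiency = H/L = 2.5392/2.5780 = 98.5%.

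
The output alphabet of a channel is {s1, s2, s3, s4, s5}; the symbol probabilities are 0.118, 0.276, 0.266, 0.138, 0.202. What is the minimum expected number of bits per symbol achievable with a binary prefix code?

2.256 bits/symbol

Repeatedly combine the two least-probable nodes; the expected code length is the sum of the merged weights.
merge 59/500 + 69/500 → 32/125
merge 101/500 + 32/125 → 229/500
merge 133/500 + 69/250 → 271/500
merge 229/500 + 271/500 → 1
L = 32/125 + 229/500 + 271/500 + 1 = 282/125 = 2.256 bits/symbol.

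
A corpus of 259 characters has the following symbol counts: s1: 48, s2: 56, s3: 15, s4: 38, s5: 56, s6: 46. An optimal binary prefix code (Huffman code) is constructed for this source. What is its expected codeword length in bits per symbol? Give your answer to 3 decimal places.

2.568 bits/symbol

Probabilities are the counts divided by 259.
Repeatedly combine the two least-probable nodes; the expected code length is the sum of the merged weights.
merge 15/259 + 38/259 → 53/259
merge 46/259 + 48/259 → 94/259
merge 53/259 + 8/37 → 109/259
merge 8/37 + 94/259 → 150/259
merge 109/259 + 150/259 → 1
L = 53/259 + 94/259 + 109/259 + 150/259 + 1 = 95/37 ≈ 2.568 bits/symbol.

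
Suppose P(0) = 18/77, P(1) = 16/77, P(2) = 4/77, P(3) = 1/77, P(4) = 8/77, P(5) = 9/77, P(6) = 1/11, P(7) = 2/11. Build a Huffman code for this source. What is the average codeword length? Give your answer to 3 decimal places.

Repeatedly combine the two least-probable nodes; the expected code length is the sum of the merged weights.
merge 1/77 + 4/77 → 5/77
merge 5/77 + 1/11 → 12/77
merge 8/77 + 9/77 → 17/77
merge 12/77 + 2/11 → 26/77
merge 16/77 + 17/77 → 3/7
merge 18/77 + 26/77 → 4/7
merge 3/7 + 4/7 → 1
L = 5/77 + 12/77 + 17/77 + 26/77 + 3/7 + 4/7 + 1 = 214/77 ≈ 2.779 bits/symbol.

2.779 bits/symbol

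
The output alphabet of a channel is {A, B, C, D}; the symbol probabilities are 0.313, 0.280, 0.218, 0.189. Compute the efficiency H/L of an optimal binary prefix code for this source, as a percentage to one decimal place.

Entropy H = −Σ p log₂ p ≈ 1.9721 bits.
Huffman merges: 189/1000+109/500→407/1000; 7/25+313/1000→593/1000; 407/1000+593/1000→1. L = 2 ≈ 2.0000.
Efficiency = H/L = 1.9721/2.0000 = 98.6%.

98.6%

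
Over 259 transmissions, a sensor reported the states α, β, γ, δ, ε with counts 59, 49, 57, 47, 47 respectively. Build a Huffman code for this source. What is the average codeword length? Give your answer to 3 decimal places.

2.363 bits/symbol

Probabilities are the counts divided by 259.
Repeatedly combine the two least-probable nodes; the expected code length is the sum of the merged weights.
merge 47/259 + 47/259 → 94/259
merge 7/37 + 57/259 → 106/259
merge 59/259 + 94/259 → 153/259
merge 106/259 + 153/259 → 1
L = 94/259 + 106/259 + 153/259 + 1 = 612/259 ≈ 2.363 bits/symbol.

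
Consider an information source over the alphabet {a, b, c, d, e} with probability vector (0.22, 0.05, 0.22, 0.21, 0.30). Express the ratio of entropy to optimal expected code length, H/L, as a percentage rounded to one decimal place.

Entropy H = −Σ p log₂ p ≈ 2.1712 bits.
Huffman merges: 1/20+21/100→13/50; 11/50+11/50→11/25; 13/50+3/10→14/25; 11/25+14/25→1. L = 113/50 ≈ 2.2600.
Efficiency = H/L = 2.1712/2.2600 = 96.1%.

96.1%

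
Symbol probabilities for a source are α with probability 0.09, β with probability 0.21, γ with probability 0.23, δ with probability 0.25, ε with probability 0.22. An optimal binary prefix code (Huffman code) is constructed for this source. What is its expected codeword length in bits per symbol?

2.3 bits/symbol

Repeatedly combine the two least-probable nodes; the expected code length is the sum of the merged weights.
merge 9/100 + 21/100 → 3/10
merge 11/50 + 23/100 → 9/20
merge 1/4 + 3/10 → 11/20
merge 9/20 + 11/20 → 1
L = 3/10 + 9/20 + 11/20 + 1 = 23/10 = 2.3 bits/symbol.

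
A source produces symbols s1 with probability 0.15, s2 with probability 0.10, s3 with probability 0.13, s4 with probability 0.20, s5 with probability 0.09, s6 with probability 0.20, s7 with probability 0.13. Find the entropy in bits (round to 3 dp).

2.749 bits

H = −Σ pᵢ log₂ pᵢ.
−0.15·log₂(0.15) = 0.4105
−0.10·log₂(0.10) = 0.3322
−0.13·log₂(0.13) = 0.3826
−0.20·log₂(0.20) = 0.4644
−0.09·log₂(0.09) = 0.3127
−0.20·log₂(0.20) = 0.4644
−0.13·log₂(0.13) = 0.3826
Sum ≈ 2.7495 → 2.749 bits.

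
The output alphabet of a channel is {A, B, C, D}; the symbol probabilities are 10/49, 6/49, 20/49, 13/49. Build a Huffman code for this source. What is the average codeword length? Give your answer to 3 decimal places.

1.918 bits/symbol

Repeatedly combine the two least-probable nodes; the expected code length is the sum of the merged weights.
merge 6/49 + 10/49 → 16/49
merge 13/49 + 16/49 → 29/49
merge 20/49 + 29/49 → 1
L = 16/49 + 29/49 + 1 = 94/49 ≈ 1.918 bits/symbol.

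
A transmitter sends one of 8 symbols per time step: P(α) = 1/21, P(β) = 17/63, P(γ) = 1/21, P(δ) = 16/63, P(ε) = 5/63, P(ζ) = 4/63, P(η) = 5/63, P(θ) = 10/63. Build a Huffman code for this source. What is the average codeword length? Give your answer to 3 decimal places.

2.714 bits/symbol

Repeatedly combine the two least-probable nodes; the expected code length is the sum of the merged weights.
merge 1/21 + 1/21 → 2/21
merge 4/63 + 5/63 → 1/7
merge 5/63 + 2/21 → 11/63
merge 1/7 + 10/63 → 19/63
merge 11/63 + 16/63 → 3/7
merge 17/63 + 19/63 → 4/7
merge 3/7 + 4/7 → 1
L = 2/21 + 1/7 + 11/63 + 19/63 + 3/7 + 4/7 + 1 = 19/7 ≈ 2.714 bits/symbol.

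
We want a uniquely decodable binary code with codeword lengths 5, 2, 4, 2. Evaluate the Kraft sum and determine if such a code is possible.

With common denominator 2^5 = 32: Σ 2^(−ℓᵢ) = 1/32 + 8/32 + 2/32 + 8/32 = 19/32 = 0.59375.
Kraft's inequality requires Σ ≤ 1; here Σ = 0.59375 ≤ 1, so such a prefix code exists.

0.59375; yes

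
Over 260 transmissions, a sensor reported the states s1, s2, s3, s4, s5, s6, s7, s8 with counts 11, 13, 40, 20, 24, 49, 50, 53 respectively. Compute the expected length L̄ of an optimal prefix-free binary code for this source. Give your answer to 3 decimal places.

Probabilities are the counts divided by 260.
Repeatedly combine the two least-probable nodes; the expected code length is the sum of the merged weights.
merge 11/260 + 1/20 → 6/65
merge 1/13 + 6/65 → 11/65
merge 6/65 + 2/13 → 16/65
merge 11/65 + 49/260 → 93/260
merge 5/26 + 53/260 → 103/260
merge 16/65 + 93/260 → 157/260
merge 103/260 + 157/260 → 1
L = 6/65 + 11/65 + 16/65 + 93/260 + 103/260 + 157/260 + 1 = 149/52 ≈ 2.865 bits/symbol.

2.865 bits/symbol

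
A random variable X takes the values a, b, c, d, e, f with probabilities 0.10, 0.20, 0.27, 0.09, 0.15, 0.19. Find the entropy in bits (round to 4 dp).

2.4850 bits

H = −Σ pᵢ log₂ pᵢ.
−0.10·log₂(0.10) = 0.3322
−0.20·log₂(0.20) = 0.4644
−0.27·log₂(0.27) = 0.5100
−0.09·log₂(0.09) = 0.3127
−0.15·log₂(0.15) = 0.4105
−0.19·log₂(0.19) = 0.4552
Sum ≈ 2.4850 → 2.4850 bits.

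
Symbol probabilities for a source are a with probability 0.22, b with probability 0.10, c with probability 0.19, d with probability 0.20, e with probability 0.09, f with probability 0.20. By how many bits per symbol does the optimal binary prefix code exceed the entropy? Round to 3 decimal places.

0.061 bits

Entropy H = −Σ p log₂ p ≈ 2.5094 bits.
Huffman merges: 9/100+1/10→19/100; 19/100+19/100→19/50; 1/5+1/5→2/5; 11/50+19/50→3/5; 2/5+3/5→1. L = 257/100 ≈ 2.5700.
L − H = 2.5700 − 2.5094 = 0.061 bits.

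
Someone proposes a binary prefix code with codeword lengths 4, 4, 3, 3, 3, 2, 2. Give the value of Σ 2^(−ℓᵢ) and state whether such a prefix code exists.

With common denominator 2^4 = 16: Σ 2^(−ℓᵢ) = 1/16 + 1/16 + 2/16 + 2/16 + 2/16 + 4/16 + 4/16 = 16/16 = 1.
Kraft's inequality requires Σ ≤ 1; here Σ = 1 ≤ 1, so such a prefix code exists.

1; yes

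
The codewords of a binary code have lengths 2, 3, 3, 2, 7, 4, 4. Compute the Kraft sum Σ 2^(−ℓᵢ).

0.8828125

With common denominator 2^7 = 128: Σ 2^(−ℓᵢ) = 32/128 + 16/128 + 16/128 + 32/128 + 1/128 + 8/128 + 8/128 = 113/128 = 0.8828125.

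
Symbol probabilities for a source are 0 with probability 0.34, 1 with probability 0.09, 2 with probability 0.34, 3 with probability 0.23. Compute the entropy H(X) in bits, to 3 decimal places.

H = −Σ pᵢ log₂ pᵢ.
−0.34·log₂(0.34) = 0.5292
−0.09·log₂(0.09) = 0.3127
−0.34·log₂(0.34) = 0.5292
−0.23·log₂(0.23) = 0.4877
Sum ≈ 1.8587 → 1.859 bits.

1.859 bits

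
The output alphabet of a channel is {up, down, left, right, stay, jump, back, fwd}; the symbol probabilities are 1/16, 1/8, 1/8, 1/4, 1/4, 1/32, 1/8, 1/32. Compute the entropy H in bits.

Each probability is a power of 1/2, so log₂(1/p) is an integer.
H = Σ p·log₂(1/p) = 1/16·4 + 1/8·3 + 1/8·3 + 1/4·2 + 1/4·2 + 1/32·5 + 1/8·3 + 1/32·5 = 2.6875 bits.

2.6875 bits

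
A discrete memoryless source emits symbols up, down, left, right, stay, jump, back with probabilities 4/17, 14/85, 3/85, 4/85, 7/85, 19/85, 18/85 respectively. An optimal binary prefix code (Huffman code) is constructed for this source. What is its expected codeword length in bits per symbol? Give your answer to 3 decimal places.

Repeatedly combine the two least-probable nodes; the expected code length is the sum of the merged weights.
merge 3/85 + 4/85 → 7/85
merge 7/85 + 7/85 → 14/85
merge 14/85 + 14/85 → 28/85
merge 18/85 + 19/85 → 37/85
merge 4/17 + 28/85 → 48/85
merge 37/85 + 48/85 → 1
L = 7/85 + 14/85 + 28/85 + 37/85 + 48/85 + 1 = 219/85 ≈ 2.576 bits/symbol.

2.576 bits/symbol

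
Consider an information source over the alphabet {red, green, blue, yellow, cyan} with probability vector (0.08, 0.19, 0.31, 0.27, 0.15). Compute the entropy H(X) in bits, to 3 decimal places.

2.191 bits

H = −Σ pᵢ log₂ pᵢ.
−0.08·log₂(0.08) = 0.2915
−0.19·log₂(0.19) = 0.4552
−0.31·log₂(0.31) = 0.5238
−0.27·log₂(0.27) = 0.5100
−0.15·log₂(0.15) = 0.4105
Sum ≈ 2.1911 → 2.191 bits.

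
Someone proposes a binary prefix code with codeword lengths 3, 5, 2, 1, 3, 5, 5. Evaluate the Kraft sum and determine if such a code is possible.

With common denominator 2^5 = 32: Σ 2^(−ℓᵢ) = 4/32 + 1/32 + 8/32 + 16/32 + 4/32 + 1/32 + 1/32 = 35/32 = 1.09375.
Kraft's inequality requires Σ ≤ 1; here Σ = 1.09375 > 1, so no such prefix code exists.

1.09375; no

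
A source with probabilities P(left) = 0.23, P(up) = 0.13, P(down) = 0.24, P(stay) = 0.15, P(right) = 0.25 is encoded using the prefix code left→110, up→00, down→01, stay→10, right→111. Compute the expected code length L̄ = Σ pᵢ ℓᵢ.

L̄ = Σ pᵢ·ℓᵢ = 0.23·3 + 0.13·2 + 0.24·2 + 0.15·2 + 0.25·3 = 2.48 bits/symbol.

2.48 bits/symbol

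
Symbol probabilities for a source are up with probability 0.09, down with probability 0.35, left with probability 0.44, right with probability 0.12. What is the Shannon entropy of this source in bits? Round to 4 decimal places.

1.7310 bits

H = −Σ pᵢ log₂ pᵢ.
−0.09·log₂(0.09) = 0.3127
−0.35·log₂(0.35) = 0.5301
−0.44·log₂(0.44) = 0.5211
−0.12·log₂(0.12) = 0.3671
Sum ≈ 1.7310 → 1.7310 bits.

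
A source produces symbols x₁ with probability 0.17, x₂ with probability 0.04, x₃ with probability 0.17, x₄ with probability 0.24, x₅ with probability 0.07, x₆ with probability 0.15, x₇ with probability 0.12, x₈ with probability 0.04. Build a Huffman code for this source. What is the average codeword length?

Repeatedly combine the two least-probable nodes; the expected code length is the sum of the merged weights.
merge 1/25 + 1/25 → 2/25
merge 7/100 + 2/25 → 3/20
merge 3/25 + 3/20 → 27/100
merge 3/20 + 17/100 → 8/25
merge 17/100 + 6/25 → 41/100
merge 27/100 + 8/25 → 59/100
merge 41/100 + 59/100 → 1
L = 2/25 + 3/20 + 27/100 + 8/25 + 41/100 + 59/100 + 1 = 141/50 = 2.82 bits/symbol.

2.82 bits/symbol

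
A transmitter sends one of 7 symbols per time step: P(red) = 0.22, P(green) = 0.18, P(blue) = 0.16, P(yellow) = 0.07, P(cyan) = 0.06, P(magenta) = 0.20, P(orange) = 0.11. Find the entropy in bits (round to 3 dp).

H = −Σ pᵢ log₂ pᵢ.
−0.22·log₂(0.22) = 0.4806
−0.18·log₂(0.18) = 0.4453
−0.16·log₂(0.16) = 0.4230
−0.07·log₂(0.07) = 0.2686
−0.06·log₂(0.06) = 0.2435
−0.20·log₂(0.20) = 0.4644
−0.11·log₂(0.11) = 0.3503
Sum ≈ 2.6757 → 2.676 bits.

2.676 bits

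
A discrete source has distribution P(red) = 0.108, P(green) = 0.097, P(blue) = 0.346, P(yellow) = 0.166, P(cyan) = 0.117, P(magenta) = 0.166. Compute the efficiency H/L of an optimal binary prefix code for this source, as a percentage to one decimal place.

Entropy H = −Σ p log₂ p ≈ 2.4253 bits.
Huffman merges: 97/1000+27/250→41/200; 117/1000+83/500→283/1000; 83/500+41/200→371/1000; 283/1000+173/500→629/1000; 371/1000+629/1000→1. L = 311/125 ≈ 2.4880.
Efficiency = H/L = 2.4253/2.4880 = 97.5%.

97.5%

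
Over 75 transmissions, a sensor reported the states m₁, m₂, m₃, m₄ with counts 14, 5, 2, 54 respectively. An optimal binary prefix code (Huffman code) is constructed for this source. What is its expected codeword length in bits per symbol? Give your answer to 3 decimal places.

1.373 bits/symbol

Probabilities are the counts divided by 75.
Repeatedly combine the two least-probable nodes; the expected code length is the sum of the merged weights.
merge 2/75 + 1/15 → 7/75
merge 7/75 + 14/75 → 7/25
merge 7/25 + 18/25 → 1
L = 7/75 + 7/25 + 1 = 103/75 ≈ 1.373 bits/symbol.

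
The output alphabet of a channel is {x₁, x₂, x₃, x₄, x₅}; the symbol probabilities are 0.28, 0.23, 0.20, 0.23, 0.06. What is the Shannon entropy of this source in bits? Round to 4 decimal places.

2.1975 bits

H = −Σ pᵢ log₂ pᵢ.
−0.28·log₂(0.28) = 0.5142
−0.23·log₂(0.23) = 0.4877
−0.20·log₂(0.20) = 0.4644
−0.23·log₂(0.23) = 0.4877
−0.06·log₂(0.06) = 0.2435
Sum ≈ 2.1975 → 2.1975 bits.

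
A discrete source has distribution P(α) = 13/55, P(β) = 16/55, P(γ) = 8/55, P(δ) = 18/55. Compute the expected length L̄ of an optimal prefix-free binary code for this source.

2 bits/symbol

Repeatedly combine the two least-probable nodes; the expected code length is the sum of the merged weights.
merge 8/55 + 13/55 → 21/55
merge 16/55 + 18/55 → 34/55
merge 21/55 + 34/55 → 1
L = 21/55 + 34/55 + 1 = 2 bits/symbol.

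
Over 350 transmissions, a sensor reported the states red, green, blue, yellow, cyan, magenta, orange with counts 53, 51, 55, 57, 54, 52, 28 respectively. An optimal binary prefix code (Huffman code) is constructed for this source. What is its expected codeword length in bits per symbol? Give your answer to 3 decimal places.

Probabilities are the counts divided by 350.
Repeatedly combine the two least-probable nodes; the expected code length is the sum of the merged weights.
merge 2/25 + 51/350 → 79/350
merge 26/175 + 53/350 → 3/10
merge 27/175 + 11/70 → 109/350
merge 57/350 + 79/350 → 68/175
merge 3/10 + 109/350 → 107/175
merge 68/175 + 107/175 → 1
L = 79/350 + 3/10 + 109/350 + 68/175 + 107/175 + 1 = 993/350 ≈ 2.837 bits/symbol.

2.837 bits/symbol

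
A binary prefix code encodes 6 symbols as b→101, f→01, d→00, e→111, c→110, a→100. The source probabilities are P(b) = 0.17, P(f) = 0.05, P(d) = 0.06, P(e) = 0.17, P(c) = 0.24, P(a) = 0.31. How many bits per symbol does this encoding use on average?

L̄ = Σ pᵢ·ℓᵢ = 0.17·3 + 0.05·2 + 0.06·2 + 0.17·3 + 0.24·3 + 0.31·3 = 2.89 bits/symbol.

2.89 bits/symbol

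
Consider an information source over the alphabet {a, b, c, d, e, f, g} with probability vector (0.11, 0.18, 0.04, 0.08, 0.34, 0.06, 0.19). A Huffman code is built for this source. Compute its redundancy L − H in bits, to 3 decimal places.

Entropy H = −Σ p log₂ p ≈ 2.5008 bits.
Huffman merges: 1/25+3/50→1/10; 2/25+1/10→9/50; 11/100+9/50→29/100; 9/50+19/100→37/100; 29/100+17/50→63/100; 37/100+63/100→1. L = 257/100 ≈ 2.5700.
L − H = 2.5700 − 2.5008 = 0.069 bits.

0.069 bits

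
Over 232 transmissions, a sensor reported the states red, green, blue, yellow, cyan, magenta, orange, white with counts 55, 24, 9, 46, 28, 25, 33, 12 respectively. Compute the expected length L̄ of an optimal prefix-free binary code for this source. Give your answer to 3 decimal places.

2.849 bits/symbol

Probabilities are the counts divided by 232.
Repeatedly combine the two least-probable nodes; the expected code length is the sum of the merged weights.
merge 9/232 + 3/58 → 21/232
merge 21/232 + 3/29 → 45/232
merge 25/232 + 7/58 → 53/232
merge 33/232 + 45/232 → 39/116
merge 23/116 + 53/232 → 99/232
merge 55/232 + 39/116 → 133/232
merge 99/232 + 133/232 → 1
L = 21/232 + 45/232 + 53/232 + 39/116 + 99/232 + 133/232 + 1 = 661/232 ≈ 2.849 bits/symbol.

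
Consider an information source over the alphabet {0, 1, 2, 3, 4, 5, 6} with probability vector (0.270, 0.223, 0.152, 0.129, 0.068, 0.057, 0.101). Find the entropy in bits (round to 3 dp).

2.620 bits

H = −Σ pᵢ log₂ pᵢ.
−0.270·log₂(0.270) = 0.5100
−0.223·log₂(0.223) = 0.4828
−0.152·log₂(0.152) = 0.4131
−0.129·log₂(0.129) = 0.3811
−0.068·log₂(0.068) = 0.2637
−0.057·log₂(0.057) = 0.2356
−0.101·log₂(0.101) = 0.3341
Sum ≈ 2.6204 → 2.620 bits.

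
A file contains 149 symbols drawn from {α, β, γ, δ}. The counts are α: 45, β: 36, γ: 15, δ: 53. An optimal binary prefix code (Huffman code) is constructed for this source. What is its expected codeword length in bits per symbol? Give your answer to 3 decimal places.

1.987 bits/symbol

Probabilities are the counts divided by 149.
Repeatedly combine the two least-probable nodes; the expected code length is the sum of the merged weights.
merge 15/149 + 36/149 → 51/149
merge 45/149 + 51/149 → 96/149
merge 53/149 + 96/149 → 1
L = 51/149 + 96/149 + 1 = 296/149 ≈ 1.987 bits/symbol.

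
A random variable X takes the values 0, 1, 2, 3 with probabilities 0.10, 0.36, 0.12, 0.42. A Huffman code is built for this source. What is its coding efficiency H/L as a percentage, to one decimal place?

97.5%

Entropy H = −Σ p log₂ p ≈ 1.7555 bits.
Huffman merges: 1/10+3/25→11/50; 11/50+9/25→29/50; 21/50+29/50→1. L = 9/5 ≈ 1.8000.
Efficiency = H/L = 1.7555/1.8000 = 97.5%.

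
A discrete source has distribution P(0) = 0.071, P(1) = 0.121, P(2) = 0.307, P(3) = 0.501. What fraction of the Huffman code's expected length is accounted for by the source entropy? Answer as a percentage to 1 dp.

Entropy H = −Σ p log₂ p ≈ 1.6622 bits.
Huffman merges: 71/1000+121/1000→24/125; 24/125+307/1000→499/1000; 499/1000+501/1000→1. L = 1691/1000 ≈ 1.6910.
Efficiency = H/L = 1.6622/1.6910 = 98.3%.

98.3%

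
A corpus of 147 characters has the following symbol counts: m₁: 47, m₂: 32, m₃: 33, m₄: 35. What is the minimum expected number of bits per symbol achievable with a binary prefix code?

Probabilities are the counts divided by 147.
Repeatedly combine the two least-probable nodes; the expected code length is the sum of the merged weights.
merge 32/147 + 11/49 → 65/147
merge 5/21 + 47/147 → 82/147
merge 65/147 + 82/147 → 1
L = 65/147 + 82/147 + 1 = 2 bits/symbol.

2 bits/symbol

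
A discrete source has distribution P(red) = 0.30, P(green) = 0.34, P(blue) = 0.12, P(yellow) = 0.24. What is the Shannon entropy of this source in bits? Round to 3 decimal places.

H = −Σ pᵢ log₂ pᵢ.
−0.30·log₂(0.30) = 0.5211
−0.34·log₂(0.34) = 0.5292
−0.12·log₂(0.12) = 0.3671
−0.24·log₂(0.24) = 0.4941
Sum ≈ 1.9115 → 1.911 bits.

1.911 bits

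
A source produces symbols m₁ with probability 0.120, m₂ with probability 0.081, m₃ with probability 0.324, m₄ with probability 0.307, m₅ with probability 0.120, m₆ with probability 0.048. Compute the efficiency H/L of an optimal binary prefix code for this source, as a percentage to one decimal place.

Entropy H = −Σ p log₂ p ≈ 2.2879 bits.
Huffman merges: 6/125+81/1000→129/1000; 3/25+3/25→6/25; 129/1000+6/25→369/1000; 307/1000+81/250→631/1000; 369/1000+631/1000→1. L = 2369/1000 ≈ 2.3690.
Efficiency = H/L = 2.2879/2.3690 = 96.6%.

96.6%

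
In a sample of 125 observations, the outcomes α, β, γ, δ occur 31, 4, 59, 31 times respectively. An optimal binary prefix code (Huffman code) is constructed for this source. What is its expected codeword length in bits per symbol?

1.808 bits/symbol

Probabilities are the counts divided by 125.
Repeatedly combine the two least-probable nodes; the expected code length is the sum of the merged weights.
merge 4/125 + 31/125 → 7/25
merge 31/125 + 7/25 → 66/125
merge 59/125 + 66/125 → 1
L = 7/25 + 66/125 + 1 = 226/125 = 1.808 bits/symbol.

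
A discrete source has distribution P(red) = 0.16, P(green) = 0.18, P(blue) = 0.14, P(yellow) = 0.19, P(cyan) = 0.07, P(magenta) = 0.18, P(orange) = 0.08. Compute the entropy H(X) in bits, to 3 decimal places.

2.726 bits

H = −Σ pᵢ log₂ pᵢ.
−0.16·log₂(0.16) = 0.4230
−0.18·log₂(0.18) = 0.4453
−0.14·log₂(0.14) = 0.3971
−0.19·log₂(0.19) = 0.4552
−0.07·log₂(0.07) = 0.2686
−0.18·log₂(0.18) = 0.4453
−0.08·log₂(0.08) = 0.2915
Sum ≈ 2.7260 → 2.726 bits.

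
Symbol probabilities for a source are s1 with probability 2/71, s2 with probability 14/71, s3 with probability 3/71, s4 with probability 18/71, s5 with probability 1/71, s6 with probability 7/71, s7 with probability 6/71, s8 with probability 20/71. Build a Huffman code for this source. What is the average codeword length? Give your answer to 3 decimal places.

2.563 bits/symbol

Repeatedly combine the two least-probable nodes; the expected code length is the sum of the merged weights.
merge 1/71 + 2/71 → 3/71
merge 3/71 + 3/71 → 6/71
merge 6/71 + 6/71 → 12/71
merge 7/71 + 12/71 → 19/71
merge 14/71 + 18/71 → 32/71
merge 19/71 + 20/71 → 39/71
merge 32/71 + 39/71 → 1
L = 3/71 + 6/71 + 12/71 + 19/71 + 32/71 + 39/71 + 1 = 182/71 ≈ 2.563 bits/symbol.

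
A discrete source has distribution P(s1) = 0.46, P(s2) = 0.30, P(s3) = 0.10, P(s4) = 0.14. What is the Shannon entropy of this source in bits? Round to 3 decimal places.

H = −Σ pᵢ log₂ pᵢ.
−0.46·log₂(0.46) = 0.5153
−0.30·log₂(0.30) = 0.5211
−0.10·log₂(0.10) = 0.3322
−0.14·log₂(0.14) = 0.3971
Sum ≈ 1.7657 → 1.766 bits.

1.766 bits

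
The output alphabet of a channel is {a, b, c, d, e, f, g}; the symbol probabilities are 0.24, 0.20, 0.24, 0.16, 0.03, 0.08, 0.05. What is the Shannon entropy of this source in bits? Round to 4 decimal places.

2.5350 bits

H = −Σ pᵢ log₂ pᵢ.
−0.24·log₂(0.24) = 0.4941
−0.20·log₂(0.20) = 0.4644
−0.24·log₂(0.24) = 0.4941
−0.16·log₂(0.16) = 0.4230
−0.03·log₂(0.03) = 0.1518
−0.08·log₂(0.08) = 0.2915
−0.05·log₂(0.05) = 0.2161
Sum ≈ 2.5350 → 2.5350 bits.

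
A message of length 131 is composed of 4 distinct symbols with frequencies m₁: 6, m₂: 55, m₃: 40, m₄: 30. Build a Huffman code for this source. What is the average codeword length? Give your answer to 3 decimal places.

1.855 bits/symbol

Probabilities are the counts divided by 131.
Repeatedly combine the two least-probable nodes; the expected code length is the sum of the merged weights.
merge 6/131 + 30/131 → 36/131
merge 36/131 + 40/131 → 76/131
merge 55/131 + 76/131 → 1
L = 36/131 + 76/131 + 1 = 243/131 ≈ 1.855 bits/symbol.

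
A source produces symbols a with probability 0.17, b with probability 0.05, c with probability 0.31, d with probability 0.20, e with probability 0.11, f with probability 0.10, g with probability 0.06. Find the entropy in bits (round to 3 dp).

2.565 bits

H = −Σ pᵢ log₂ pᵢ.
−0.17·log₂(0.17) = 0.4346
−0.05·log₂(0.05) = 0.2161
−0.31·log₂(0.31) = 0.5238
−0.20·log₂(0.20) = 0.4644
−0.11·log₂(0.11) = 0.3503
−0.10·log₂(0.10) = 0.3322
−0.06·log₂(0.06) = 0.2435
Sum ≈ 2.5649 → 2.565 bits.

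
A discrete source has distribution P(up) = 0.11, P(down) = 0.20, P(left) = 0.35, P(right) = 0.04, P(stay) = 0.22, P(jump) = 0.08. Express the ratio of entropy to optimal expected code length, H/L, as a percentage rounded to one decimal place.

98.0%

Entropy H = −Σ p log₂ p ≈ 2.3026 bits.
Huffman merges: 1/25+2/25→3/25; 11/100+3/25→23/100; 1/5+11/50→21/50; 23/100+7/20→29/50; 21/50+29/50→1. L = 47/20 ≈ 2.3500.
Efficiency = H/L = 2.3026/2.3500 = 98.0%.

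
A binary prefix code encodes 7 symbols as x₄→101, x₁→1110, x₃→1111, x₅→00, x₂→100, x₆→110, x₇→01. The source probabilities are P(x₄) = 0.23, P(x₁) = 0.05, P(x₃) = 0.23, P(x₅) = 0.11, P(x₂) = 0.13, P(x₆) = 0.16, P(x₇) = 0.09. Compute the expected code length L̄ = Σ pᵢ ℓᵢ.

L̄ = Σ pᵢ·ℓᵢ = 0.23·3 + 0.05·4 + 0.23·4 + 0.11·2 + 0.13·3 + 0.16·3 + 0.09·2 = 3.08 bits/symbol.

3.08 bits/symbol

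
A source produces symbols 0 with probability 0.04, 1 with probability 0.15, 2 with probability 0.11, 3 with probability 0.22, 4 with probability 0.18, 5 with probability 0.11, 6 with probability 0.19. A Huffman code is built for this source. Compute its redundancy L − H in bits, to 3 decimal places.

Entropy H = −Σ p log₂ p ≈ 2.6780 bits.
Huffman merges: 1/25+11/100→3/20; 11/100+3/20→13/50; 3/20+9/50→33/100; 19/100+11/50→41/100; 13/50+33/100→59/100; 41/100+59/100→1. L = 137/50 ≈ 2.7400.
L − H = 2.7400 − 2.6780 = 0.062 bits.

0.062 bits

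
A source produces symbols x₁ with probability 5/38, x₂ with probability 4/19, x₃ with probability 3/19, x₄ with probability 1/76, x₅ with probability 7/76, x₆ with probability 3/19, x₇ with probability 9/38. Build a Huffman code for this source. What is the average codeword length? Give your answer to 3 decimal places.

Repeatedly combine the two least-probable nodes; the expected code length is the sum of the merged weights.
merge 1/76 + 7/76 → 2/19
merge 2/19 + 5/38 → 9/38
merge 3/19 + 3/19 → 6/19
merge 4/19 + 9/38 → 17/38
merge 9/38 + 6/19 → 21/38
merge 17/38 + 21/38 → 1
L = 2/19 + 9/38 + 6/19 + 17/38 + 21/38 + 1 = 101/38 ≈ 2.658 bits/symbol.

2.658 bits/symbol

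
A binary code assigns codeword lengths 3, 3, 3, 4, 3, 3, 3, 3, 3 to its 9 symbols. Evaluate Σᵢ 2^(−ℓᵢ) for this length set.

With common denominator 2^4 = 16: Σ 2^(−ℓᵢ) = 2/16 + 2/16 + 2/16 + 1/16 + 2/16 + 2/16 + 2/16 + 2/16 + 2/16 = 17/16 = 1.0625.

1.0625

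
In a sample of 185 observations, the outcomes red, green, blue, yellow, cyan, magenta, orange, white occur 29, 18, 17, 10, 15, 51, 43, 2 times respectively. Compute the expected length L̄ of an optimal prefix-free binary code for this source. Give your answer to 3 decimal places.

Probabilities are the counts divided by 185.
Repeatedly combine the two least-probable nodes; the expected code length is the sum of the merged weights.
merge 2/185 + 2/37 → 12/185
merge 12/185 + 3/37 → 27/185
merge 17/185 + 18/185 → 7/37
merge 27/185 + 29/185 → 56/185
merge 7/37 + 43/185 → 78/185
merge 51/185 + 56/185 → 107/185
merge 78/185 + 107/185 → 1
L = 12/185 + 27/185 + 7/37 + 56/185 + 78/185 + 107/185 + 1 = 100/37 ≈ 2.703 bits/symbol.

2.703 bits/symbol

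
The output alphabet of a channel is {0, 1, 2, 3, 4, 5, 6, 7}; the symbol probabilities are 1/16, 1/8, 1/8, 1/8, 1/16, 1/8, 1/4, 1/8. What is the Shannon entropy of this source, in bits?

2.875 bits

Each probability is a power of 1/2, so log₂(1/p) is an integer.
H = Σ p·log₂(1/p) = 1/16·4 + 1/8·3 + 1/8·3 + 1/8·3 + 1/16·4 + 1/8·3 + 1/4·2 + 1/8·3 = 2.875 bits.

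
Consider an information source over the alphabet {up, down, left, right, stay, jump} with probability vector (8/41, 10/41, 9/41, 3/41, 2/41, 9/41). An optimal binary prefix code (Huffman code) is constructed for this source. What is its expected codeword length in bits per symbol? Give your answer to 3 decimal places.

2.439 bits/symbol

Repeatedly combine the two least-probable nodes; the expected code length is the sum of the merged weights.
merge 2/41 + 3/41 → 5/41
merge 5/41 + 8/41 → 13/41
merge 9/41 + 9/41 → 18/41
merge 10/41 + 13/41 → 23/41
merge 18/41 + 23/41 → 1
L = 5/41 + 13/41 + 18/41 + 23/41 + 1 = 100/41 ≈ 2.439 bits/symbol.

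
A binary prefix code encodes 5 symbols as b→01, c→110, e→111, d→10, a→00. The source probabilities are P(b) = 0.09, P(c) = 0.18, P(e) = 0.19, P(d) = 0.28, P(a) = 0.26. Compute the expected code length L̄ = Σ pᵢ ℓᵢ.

L̄ = Σ pᵢ·ℓᵢ = 0.09·2 + 0.18·3 + 0.19·3 + 0.28·2 + 0.26·2 = 2.37 bits/symbol.

2.37 bits/symbol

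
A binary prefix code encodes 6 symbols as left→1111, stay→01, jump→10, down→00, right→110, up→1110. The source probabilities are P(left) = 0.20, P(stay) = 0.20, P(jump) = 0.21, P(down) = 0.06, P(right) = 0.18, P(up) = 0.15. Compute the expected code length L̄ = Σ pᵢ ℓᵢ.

L̄ = Σ pᵢ·ℓᵢ = 0.20·4 + 0.20·2 + 0.21·2 + 0.06·2 + 0.18·3 + 0.15·4 = 2.88 bits/symbol.

2.88 bits/symbol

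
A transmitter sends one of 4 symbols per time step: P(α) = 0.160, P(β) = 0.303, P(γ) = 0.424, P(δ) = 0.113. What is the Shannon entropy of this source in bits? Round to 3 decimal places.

1.825 bits

H = −Σ pᵢ log₂ pᵢ.
−0.160·log₂(0.160) = 0.4230
−0.303·log₂(0.303) = 0.5220
−0.424·log₂(0.424) = 0.5249
−0.113·log₂(0.113) = 0.3555
Sum ≈ 1.8253 → 1.825 bits.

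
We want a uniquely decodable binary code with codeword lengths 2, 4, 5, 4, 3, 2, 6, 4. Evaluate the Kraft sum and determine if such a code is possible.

With common denominator 2^6 = 64: Σ 2^(−ℓᵢ) = 16/64 + 4/64 + 2/64 + 4/64 + 8/64 + 16/64 + 1/64 + 4/64 = 55/64 = 0.859375.
Kraft's inequality requires Σ ≤ 1; here Σ = 0.859375 ≤ 1, so such a prefix code exists.

0.859375; yes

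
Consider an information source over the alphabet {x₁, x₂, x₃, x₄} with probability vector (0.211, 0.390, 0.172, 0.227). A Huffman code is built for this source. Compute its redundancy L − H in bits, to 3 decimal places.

Entropy H = −Σ p log₂ p ≈ 1.9258 bits.
Huffman merges: 43/250+211/1000→383/1000; 227/1000+383/1000→61/100; 39/100+61/100→1. L = 1993/1000 ≈ 1.9930.
L − H = 1.9930 − 1.9258 = 0.067 bits.

0.067 bits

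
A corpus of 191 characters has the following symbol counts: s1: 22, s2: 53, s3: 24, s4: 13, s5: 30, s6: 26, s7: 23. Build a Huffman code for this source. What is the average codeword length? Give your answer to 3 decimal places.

2.723 bits/symbol

Probabilities are the counts divided by 191.
Repeatedly combine the two least-probable nodes; the expected code length is the sum of the merged weights.
merge 13/191 + 22/191 → 35/191
merge 23/191 + 24/191 → 47/191
merge 26/191 + 30/191 → 56/191
merge 35/191 + 47/191 → 82/191
merge 53/191 + 56/191 → 109/191
merge 82/191 + 109/191 → 1
L = 35/191 + 47/191 + 56/191 + 82/191 + 109/191 + 1 = 520/191 ≈ 2.723 bits/symbol.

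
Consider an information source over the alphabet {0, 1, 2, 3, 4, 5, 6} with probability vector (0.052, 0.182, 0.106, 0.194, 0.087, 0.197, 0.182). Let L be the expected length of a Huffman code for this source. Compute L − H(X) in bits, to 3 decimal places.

Entropy H = −Σ p log₂ p ≈ 2.6869 bits.
Huffman merges: 13/250+87/1000→139/1000; 53/500+139/1000→49/200; 91/500+91/500→91/250; 97/500+197/1000→391/1000; 49/200+91/250→609/1000; 391/1000+609/1000→1. L = 687/250 ≈ 2.7480.
L − H = 2.7480 − 2.6869 = 0.061 bits.

0.061 bits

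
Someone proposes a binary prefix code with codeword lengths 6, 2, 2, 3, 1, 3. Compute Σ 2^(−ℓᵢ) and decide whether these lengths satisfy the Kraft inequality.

With common denominator 2^6 = 64: Σ 2^(−ℓᵢ) = 1/64 + 16/64 + 16/64 + 8/64 + 32/64 + 8/64 = 81/64 = 1.265625.
Kraft's inequality requires Σ ≤ 1; here Σ = 1.265625 > 1, so no such prefix code exists.

1.265625; no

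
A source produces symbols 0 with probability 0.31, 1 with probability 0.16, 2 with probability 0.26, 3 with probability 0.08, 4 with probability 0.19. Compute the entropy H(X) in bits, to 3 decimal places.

2.199 bits

H = −Σ pᵢ log₂ pᵢ.
−0.31·log₂(0.31) = 0.5238
−0.16·log₂(0.16) = 0.4230
−0.26·log₂(0.26) = 0.5053
−0.08·log₂(0.08) = 0.2915
−0.19·log₂(0.19) = 0.4552
Sum ≈ 2.1988 → 2.199 bits.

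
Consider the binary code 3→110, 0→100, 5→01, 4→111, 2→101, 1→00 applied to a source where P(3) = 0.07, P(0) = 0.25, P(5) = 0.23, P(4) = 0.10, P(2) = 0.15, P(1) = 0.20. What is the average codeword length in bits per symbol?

2.57 bits/symbol

L̄ = Σ pᵢ·ℓᵢ = 0.07·3 + 0.25·3 + 0.23·2 + 0.10·3 + 0.15·3 + 0.20·2 = 2.57 bits/symbol.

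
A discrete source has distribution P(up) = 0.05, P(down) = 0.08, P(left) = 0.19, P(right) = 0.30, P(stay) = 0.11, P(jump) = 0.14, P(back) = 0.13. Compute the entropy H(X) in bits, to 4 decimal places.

H = −Σ pᵢ log₂ pᵢ.
−0.05·log₂(0.05) = 0.2161
−0.08·log₂(0.08) = 0.2915
−0.19·log₂(0.19) = 0.4552
−0.30·log₂(0.30) = 0.5211
−0.11·log₂(0.11) = 0.3503
−0.14·log₂(0.14) = 0.3971
−0.13·log₂(0.13) = 0.3826
Sum ≈ 2.6140 → 2.6140 bits.

2.6140 bits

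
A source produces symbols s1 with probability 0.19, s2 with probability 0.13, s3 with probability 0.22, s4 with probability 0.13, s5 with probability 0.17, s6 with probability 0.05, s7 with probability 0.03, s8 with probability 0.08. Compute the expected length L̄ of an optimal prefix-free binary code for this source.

Repeatedly combine the two least-probable nodes; the expected code length is the sum of the merged weights.
merge 3/100 + 1/20 → 2/25
merge 2/25 + 2/25 → 4/25
merge 13/100 + 13/100 → 13/50
merge 4/25 + 17/100 → 33/100
merge 19/100 + 11/50 → 41/100
merge 13/50 + 33/100 → 59/100
merge 41/100 + 59/100 → 1
L = 2/25 + 4/25 + 13/50 + 33/100 + 41/100 + 59/100 + 1 = 283/100 = 2.83 bits/symbol.

2.83 bits/symbol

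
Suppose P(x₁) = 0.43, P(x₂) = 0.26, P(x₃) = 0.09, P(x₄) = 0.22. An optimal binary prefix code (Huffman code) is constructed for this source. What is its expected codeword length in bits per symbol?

Repeatedly combine the two least-probable nodes; the expected code length is the sum of the merged weights.
merge 9/100 + 11/50 → 31/100
merge 13/50 + 31/100 → 57/100
merge 43/100 + 57/100 → 1
L = 31/100 + 57/100 + 1 = 47/25 = 1.88 bits/symbol.

1.88 bits/symbol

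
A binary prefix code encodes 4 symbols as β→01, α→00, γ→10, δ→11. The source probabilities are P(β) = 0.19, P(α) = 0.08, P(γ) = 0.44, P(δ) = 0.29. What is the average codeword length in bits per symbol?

2 bits/symbol

L̄ = Σ pᵢ·ℓᵢ = 0.19·2 + 0.08·2 + 0.44·2 + 0.29·2 = 2 bits/symbol.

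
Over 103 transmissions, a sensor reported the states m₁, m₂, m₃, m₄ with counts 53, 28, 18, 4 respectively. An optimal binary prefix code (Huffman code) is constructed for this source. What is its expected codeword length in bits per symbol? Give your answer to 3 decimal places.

Probabilities are the counts divided by 103.
Repeatedly combine the two least-probable nodes; the expected code length is the sum of the merged weights.
merge 4/103 + 18/103 → 22/103
merge 22/103 + 28/103 → 50/103
merge 50/103 + 53/103 → 1
L = 22/103 + 50/103 + 1 = 175/103 ≈ 1.699 bits/symbol.

1.699 bits/symbol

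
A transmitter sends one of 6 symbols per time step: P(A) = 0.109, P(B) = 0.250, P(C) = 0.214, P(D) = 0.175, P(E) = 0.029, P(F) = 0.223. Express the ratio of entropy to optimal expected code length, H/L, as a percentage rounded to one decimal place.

97.7%

Entropy H = −Σ p log₂ p ≈ 2.3955 bits.
Huffman merges: 29/1000+109/1000→69/500; 69/500+7/40→313/1000; 107/500+223/1000→437/1000; 1/4+313/1000→563/1000; 437/1000+563/1000→1. L = 2451/1000 ≈ 2.4510.
Efficiency = H/L = 2.3955/2.4510 = 97.7%.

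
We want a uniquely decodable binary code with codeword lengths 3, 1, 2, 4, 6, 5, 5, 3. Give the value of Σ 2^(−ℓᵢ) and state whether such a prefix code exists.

With common denominator 2^6 = 64: Σ 2^(−ℓᵢ) = 8/64 + 32/64 + 16/64 + 4/64 + 1/64 + 2/64 + 2/64 + 8/64 = 73/64 = 1.140625.
Kraft's inequality requires Σ ≤ 1; here Σ = 1.140625 > 1, so no such prefix code exists.

1.140625; no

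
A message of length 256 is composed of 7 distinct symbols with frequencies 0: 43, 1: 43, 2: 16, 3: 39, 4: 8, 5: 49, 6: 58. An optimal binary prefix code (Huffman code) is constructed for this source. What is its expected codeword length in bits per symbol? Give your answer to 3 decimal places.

Probabilities are the counts divided by 256.
Repeatedly combine the two least-probable nodes; the expected code length is the sum of the merged weights.
merge 1/32 + 1/16 → 3/32
merge 3/32 + 39/256 → 63/256
merge 43/256 + 43/256 → 43/128
merge 49/256 + 29/128 → 107/256
merge 63/256 + 43/128 → 149/256
merge 107/256 + 149/256 → 1
L = 3/32 + 63/256 + 43/128 + 107/256 + 149/256 + 1 = 685/256 ≈ 2.676 bits/symbol.

2.676 bits/symbol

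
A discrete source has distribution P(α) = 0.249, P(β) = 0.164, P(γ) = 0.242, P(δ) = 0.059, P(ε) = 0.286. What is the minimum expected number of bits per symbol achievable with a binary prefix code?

Repeatedly combine the two least-probable nodes; the expected code length is the sum of the merged weights.
merge 59/1000 + 41/250 → 223/1000
merge 223/1000 + 121/500 → 93/200
merge 249/1000 + 143/500 → 107/200
merge 93/200 + 107/200 → 1
L = 223/1000 + 93/200 + 107/200 + 1 = 2223/1000 = 2.223 bits/symbol.

2.223 bits/symbol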